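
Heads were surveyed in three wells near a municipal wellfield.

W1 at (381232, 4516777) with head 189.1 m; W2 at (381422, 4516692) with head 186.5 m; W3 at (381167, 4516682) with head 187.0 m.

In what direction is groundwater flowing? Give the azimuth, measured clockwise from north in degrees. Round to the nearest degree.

173°

Differences from W1: to W2 (Δx, Δy, Δh) = (190, -85, -2.6); to W3 = (-65, -95, -2.1).
Determinant of the coordinate differences = 190·(-95) − (-65)·(-85) = -23575.
∂h/∂x = [(-2.6)·(-95) − (-2.1)·(-85)] / -23575 = -0.002906
∂h/∂y = [190·(-2.1) − (-65)·(-2.6)] / -23575 = +0.02409
Flow direction (−∇h) has components (+0.002906 E, -0.02409 N).
Azimuth = atan2(E, N) = atan2(+0.002906, -0.02409) = 173.1° ≈ 173°.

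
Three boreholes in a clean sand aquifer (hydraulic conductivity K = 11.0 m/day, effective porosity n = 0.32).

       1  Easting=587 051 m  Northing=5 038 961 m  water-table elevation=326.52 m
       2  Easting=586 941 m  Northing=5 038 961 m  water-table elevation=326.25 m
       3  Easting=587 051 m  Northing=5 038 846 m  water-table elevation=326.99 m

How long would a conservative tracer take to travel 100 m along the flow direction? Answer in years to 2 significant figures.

1.7 years

∂h/∂x = (326.25 − 326.52) / (586941 − 587051) = +0.002455
∂h/∂y = (326.99 − 326.52) / (5038846 − 5038961) = -0.004087
|∇h| = √(0.002455² + -0.004087²) = 0.004768
Seepage velocity v = K·i/n = 11.0 × 0.004768 / 0.32 = 0.1639 m/day.
t = 100 / 0.1639 = 610.1 days = 1.67 years.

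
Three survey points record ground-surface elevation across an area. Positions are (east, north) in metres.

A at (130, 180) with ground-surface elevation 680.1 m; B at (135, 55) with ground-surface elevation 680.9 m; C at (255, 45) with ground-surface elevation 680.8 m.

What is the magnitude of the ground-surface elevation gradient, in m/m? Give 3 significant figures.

0.00660 m/m

Taking A as reference: B−A = (5, -125, +0.8); C−A = (125, -135, +0.7).
Determinant of the coordinate differences = 5·(-135) − 125·(-125) = 14950.
∂z/∂x = [(+0.8)·(-135) − (+0.7)·(-125)] / 14950 = -0.001371
∂z/∂y = [5·(+0.7) − 125·(+0.8)] / 14950 = -0.006455
|∇f| = √(-0.001371² + -0.006455²) = 0.006599 m/m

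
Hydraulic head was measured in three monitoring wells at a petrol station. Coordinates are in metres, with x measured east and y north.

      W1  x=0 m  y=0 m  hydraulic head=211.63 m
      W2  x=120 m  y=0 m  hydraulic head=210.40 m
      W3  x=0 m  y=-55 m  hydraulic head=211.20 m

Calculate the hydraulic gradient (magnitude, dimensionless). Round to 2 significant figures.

∂h/∂x = (210.40 − 211.63) / (120 − 0) = -0.01025
∂h/∂y = (211.20 − 211.63) / (-55 − 0) = +0.007818
|∇h| = √(-0.01025² + 0.007818²) = 0.01289

0.013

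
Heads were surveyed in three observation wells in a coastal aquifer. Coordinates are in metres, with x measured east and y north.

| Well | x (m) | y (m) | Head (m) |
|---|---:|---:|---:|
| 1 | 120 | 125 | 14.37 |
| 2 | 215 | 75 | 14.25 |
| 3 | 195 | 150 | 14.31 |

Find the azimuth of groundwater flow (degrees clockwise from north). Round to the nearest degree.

Taking 1 as reference: 2−1 = (95, -50, -0.12); 3−1 = (75, 25, -0.06).
Determinant of the coordinate differences = 95·25 − 75·(-50) = 6125.
∂h/∂x = [(-0.12)·25 − (-0.06)·(-50)] / 6125 = -0.0009796
∂h/∂y = [95·(-0.06) − 75·(-0.12)] / 6125 = +0.0005388
Flow direction (−∇h) has components (+0.0009796 E, -0.0005388 N).
Azimuth = atan2(E, N) = atan2(+0.0009796, -0.0005388) = 118.8° ≈ 119°.

119°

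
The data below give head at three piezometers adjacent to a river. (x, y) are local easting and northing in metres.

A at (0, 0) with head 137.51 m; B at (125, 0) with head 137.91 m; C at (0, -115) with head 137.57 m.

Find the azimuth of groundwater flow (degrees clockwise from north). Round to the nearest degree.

∂h/∂x = (137.91 − 137.51) / (125 − 0) = +0.003200
∂h/∂y = (137.57 − 137.51) / (-115 − 0) = -0.0005217
Flow direction (−∇h) has components (-0.003200 E, +0.0005217 N).
Azimuth = atan2(E, N) = atan2(-0.003200, +0.0005217) = 279.3° ≈ 279°.

279°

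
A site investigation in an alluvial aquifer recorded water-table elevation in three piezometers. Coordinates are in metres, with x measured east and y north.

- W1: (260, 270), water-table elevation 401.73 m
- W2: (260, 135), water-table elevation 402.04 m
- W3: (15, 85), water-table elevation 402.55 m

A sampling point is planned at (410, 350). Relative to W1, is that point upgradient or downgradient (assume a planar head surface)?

With h = a·x + b·y + c and W1 as origin, the differences give:
  0·a + (-135)·b = +0.31
  (-245)·a + (-185)·b = +0.82
Eliminate b (×(-185) and ×(-135), subtract): -33075·a = 53.350 → a = ∂h/∂x = -0.001613
Back-substitute: b = ∂h/∂y = -0.002296.
Head at (410, 350) = 401.73 + (-0.001613)·(150) + (-0.002296)·(80) = 401.30 m.
That is lower than the 401.73 m at W1, so the point is downgradient.

downgradient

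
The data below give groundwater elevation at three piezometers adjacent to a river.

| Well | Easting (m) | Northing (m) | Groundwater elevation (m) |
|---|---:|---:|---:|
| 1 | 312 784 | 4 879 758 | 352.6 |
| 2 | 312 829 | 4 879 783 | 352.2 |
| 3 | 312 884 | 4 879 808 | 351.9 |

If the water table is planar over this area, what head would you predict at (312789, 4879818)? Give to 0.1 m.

Differences from 1: to 2 (Δx, Δy, Δh) = (45, 25, -0.4); to 3 = (100, 50, -0.7).
Determinant of the coordinate differences = 45·50 − 100·25 = -250.
∂h/∂x = [(-0.4)·50 − (-0.7)·25] / -250 = +0.01000
∂h/∂y = [45·(-0.7) − 100·(-0.4)] / -250 = -0.03400
h(312789, 4879818) = 352.6 + (+0.01000)·(5) + (-0.03400)·(60) = 352.6 +0.050 -2.040 = 350.610 m.

350.6 m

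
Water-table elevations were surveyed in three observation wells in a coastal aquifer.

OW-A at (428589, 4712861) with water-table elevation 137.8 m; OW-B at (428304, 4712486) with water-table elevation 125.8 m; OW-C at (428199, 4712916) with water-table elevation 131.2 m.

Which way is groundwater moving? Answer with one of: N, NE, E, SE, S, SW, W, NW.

Three-point gradient (reference OW-A): Δ to OW-B = (-285, -375, -12.0), Δ to OW-C = (-390, 55, -6.6).
∂h/∂x = +0.01936, ∂h/∂y = +0.01729 (det = -161925).
Flow = −∇h = (-0.01936 east, -0.01729 north), which points southwest.

SW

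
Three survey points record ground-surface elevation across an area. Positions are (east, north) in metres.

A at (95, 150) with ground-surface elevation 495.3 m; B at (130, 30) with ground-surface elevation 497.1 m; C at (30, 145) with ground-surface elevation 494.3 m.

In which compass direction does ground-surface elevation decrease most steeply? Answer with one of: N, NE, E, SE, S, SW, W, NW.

With z = a·x + b·y + c and A as origin, the differences give:
  35·a + (-120)·b = +1.8
  (-65)·a + (-5)·b = -1.0
Eliminate b (×(-5) and ×(-120), subtract): -7975·a = -129.00 → a = ∂z/∂x = +0.01618
Back-substitute: b = ∂z/∂y = -0.01028.
Steepest decrease is along −∇f = (-0.01618 E, +0.01028 N) → northwest.

NW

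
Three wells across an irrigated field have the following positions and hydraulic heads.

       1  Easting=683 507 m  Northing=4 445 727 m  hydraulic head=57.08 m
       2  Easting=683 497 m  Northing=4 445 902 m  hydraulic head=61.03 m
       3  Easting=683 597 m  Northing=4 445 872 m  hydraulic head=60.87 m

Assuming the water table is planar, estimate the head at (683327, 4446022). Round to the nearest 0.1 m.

62.9 m

Differences from 1: to 2 (Δx, Δy, Δh) = (-10, 175, +3.95); to 3 = (90, 145, +3.79).
Solve a·Δx + b·Δy = Δh: det = (-10)·145 − 90·175 = -17200.
∂h/∂x = [(+3.95)·145 − (+3.79)·175] / -17200 = +0.005262
∂h/∂y = [(-10)·(+3.79) − 90·(+3.95)] / -17200 = +0.02287
h(683327, 4446022) = 57.08 + (+0.005262)·(-180) + (+0.02287)·(295) = 57.08 -0.947 +6.747 = 62.880 m.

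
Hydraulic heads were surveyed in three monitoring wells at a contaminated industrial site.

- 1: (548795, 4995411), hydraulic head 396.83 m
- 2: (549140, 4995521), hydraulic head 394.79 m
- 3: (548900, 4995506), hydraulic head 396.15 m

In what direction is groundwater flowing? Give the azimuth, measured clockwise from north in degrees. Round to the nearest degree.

080°

Taking 1 as reference: 2−1 = (345, 110, -2.04); 3−1 = (105, 95, -0.68).
Solve a·Δx + b·Δy = Δh: det = 345·95 − 105·110 = 21225.
∂h/∂x = [(-2.04)·95 − (-0.68)·110] / 21225 = -0.005607
∂h/∂y = [345·(-0.68) − 105·(-2.04)] / 21225 = -0.0009611
Flow direction (−∇h) has components (+0.005607 E, +0.0009611 N).
Azimuth = atan2(E, N) = atan2(+0.005607, +0.0009611) = 80.3° ≈ 080°.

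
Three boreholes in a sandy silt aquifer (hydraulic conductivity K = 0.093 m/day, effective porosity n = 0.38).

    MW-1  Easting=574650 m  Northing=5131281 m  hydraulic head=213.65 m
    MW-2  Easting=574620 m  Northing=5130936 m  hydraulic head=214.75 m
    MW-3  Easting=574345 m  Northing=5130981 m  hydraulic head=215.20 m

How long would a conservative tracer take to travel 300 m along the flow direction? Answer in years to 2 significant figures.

910 years

Taking MW-1 as reference: MW-2−MW-1 = (-30, -345, +1.10); MW-3−MW-1 = (-305, -300, +1.55).
Determinant of the coordinate differences = (-30)·(-300) − (-305)·(-345) = -96225.
∂h/∂x = [(+1.10)·(-300) − (+1.55)·(-345)] / -96225 = -0.002128
∂h/∂y = [(-30)·(+1.55) − (-305)·(+1.10)] / -96225 = -0.003003
|∇h| = √(-0.002128² + -0.003003²) = 0.003681
Seepage velocity v = K·i/n = 0.093 × 0.003681 / 0.38 = 0.0009009 m/day.
t = 300 / 0.0009009 = 3.33e+05 days = 912 years.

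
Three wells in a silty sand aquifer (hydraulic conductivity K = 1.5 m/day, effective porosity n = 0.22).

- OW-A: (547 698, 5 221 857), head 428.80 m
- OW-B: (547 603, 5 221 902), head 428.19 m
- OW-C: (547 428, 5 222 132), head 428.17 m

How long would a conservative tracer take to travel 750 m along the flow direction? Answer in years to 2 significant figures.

24 years

Three-point gradient (reference OW-A): Δ to OW-B = (-95, 45, -0.61), Δ to OW-C = (-270, 275, -0.63).
∂h/∂x = +0.009975, ∂h/∂y = +0.007503 (det = -13975).
|∇h| = √(0.009975² + 0.007503²) = 0.01248
Seepage velocity v = K·i/n = 1.5 × 0.01248 / 0.22 = 0.08509 m/day.
t = 750 / 0.08509 = 8814 days = 24.1 years.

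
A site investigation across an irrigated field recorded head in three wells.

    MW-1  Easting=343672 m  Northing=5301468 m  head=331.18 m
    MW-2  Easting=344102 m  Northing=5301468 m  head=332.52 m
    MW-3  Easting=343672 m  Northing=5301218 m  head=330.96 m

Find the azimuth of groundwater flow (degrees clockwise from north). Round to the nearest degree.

254°

∂h/∂x = (332.52 − 331.18) / (344102 − 343672) = +0.003116
∂h/∂y = (330.96 − 331.18) / (5301218 − 5301468) = +0.0008800
Flow direction (−∇h) has components (-0.003116 E, -0.0008800 N).
Azimuth = atan2(E, N) = atan2(-0.003116, -0.0008800) = 254.2° ≈ 254°.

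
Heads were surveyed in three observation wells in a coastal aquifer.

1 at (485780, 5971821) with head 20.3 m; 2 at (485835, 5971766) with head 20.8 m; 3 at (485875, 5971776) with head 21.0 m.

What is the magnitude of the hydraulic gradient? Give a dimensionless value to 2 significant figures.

Taking 1 as reference: 2−1 = (55, -55, +0.5); 3−1 = (95, -45, +0.7).
Solve a·Δx + b·Δy = Δh: det = 55·(-45) − 95·(-55) = 2750.
∂h/∂x = [(+0.5)·(-45) − (+0.7)·(-55)] / 2750 = +0.005818
∂h/∂y = [55·(+0.7) − 95·(+0.5)] / 2750 = -0.003273
|∇h| = √(0.005818² + -0.003273²) = 0.006675

0.0067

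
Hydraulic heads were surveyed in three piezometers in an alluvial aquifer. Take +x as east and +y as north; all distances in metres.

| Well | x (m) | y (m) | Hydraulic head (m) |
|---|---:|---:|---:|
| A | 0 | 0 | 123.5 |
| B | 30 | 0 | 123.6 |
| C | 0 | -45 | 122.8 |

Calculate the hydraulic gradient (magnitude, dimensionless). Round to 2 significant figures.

0.016

∂h/∂x = (123.6 − 123.5) / (30 − 0) = +0.003333
∂h/∂y = (122.8 − 123.5) / (-45 − 0) = +0.01556
|∇h| = √(0.003333² + 0.01556²) = 0.01591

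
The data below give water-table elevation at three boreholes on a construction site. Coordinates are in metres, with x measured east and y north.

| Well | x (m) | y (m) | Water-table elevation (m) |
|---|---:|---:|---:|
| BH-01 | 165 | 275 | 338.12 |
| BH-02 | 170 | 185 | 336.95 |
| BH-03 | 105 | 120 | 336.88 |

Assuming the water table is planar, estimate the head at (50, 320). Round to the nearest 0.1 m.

340.0 m

With h = a·x + b·y + c and BH-01 as origin, the differences give:
  5·a + (-90)·b = -1.17
  (-60)·a + (-155)·b = -1.24
Eliminate b (×(-155) and ×(-90), subtract): -6175·a = 69.750 → a = ∂h/∂x = -0.01130
Back-substitute: b = ∂h/∂y = +0.01237.
h(50, 320) = 338.12 + (-0.01130)·(-115) + (+0.01237)·(45) = 338.12 +1.299 +0.557 = 339.976 m.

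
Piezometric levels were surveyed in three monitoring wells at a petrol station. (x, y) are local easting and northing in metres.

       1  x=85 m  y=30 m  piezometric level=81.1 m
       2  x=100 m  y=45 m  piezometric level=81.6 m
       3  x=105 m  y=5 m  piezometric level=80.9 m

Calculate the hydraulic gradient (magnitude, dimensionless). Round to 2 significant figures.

With h = a·x + b·y + c and 1 as origin, the differences give:
  15·a + 15·b = +0.5
  20·a + (-25)·b = -0.2
Eliminate b (×(-25) and ×15, subtract): -675·a = -9.50 → a = ∂h/∂x = +0.01407
Back-substitute: b = ∂h/∂y = +0.01926.
|∇h| = √(0.01407² + 0.01926²) = 0.02385

0.024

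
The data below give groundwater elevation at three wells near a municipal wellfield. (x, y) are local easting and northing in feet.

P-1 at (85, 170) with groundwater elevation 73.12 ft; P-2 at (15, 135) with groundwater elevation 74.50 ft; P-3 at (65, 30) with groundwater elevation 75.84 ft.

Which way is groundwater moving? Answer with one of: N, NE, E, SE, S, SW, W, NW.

With h = a·x + b·y + c and P-1 as origin, the differences give:
  (-70)·a + (-35)·b = +1.38
  (-20)·a + (-140)·b = +2.72
Eliminate b (×(-140) and ×(-35), subtract): 9100·a = -98.000 → a = ∂h/∂x = -0.01077
Back-substitute: b = ∂h/∂y = -0.01789.
Flow = −∇h = (+0.01077 east, +0.01789 north), which points northeast.

NE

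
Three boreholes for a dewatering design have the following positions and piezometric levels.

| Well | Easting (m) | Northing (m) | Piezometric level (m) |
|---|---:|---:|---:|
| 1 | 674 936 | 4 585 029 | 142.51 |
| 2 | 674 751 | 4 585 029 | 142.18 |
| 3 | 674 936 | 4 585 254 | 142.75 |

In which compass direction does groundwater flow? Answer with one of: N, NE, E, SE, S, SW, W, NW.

∂h/∂x = (142.18 − 142.51) / (674751 − 674936) = +0.001784
∂h/∂y = (142.75 − 142.51) / (4585254 − 4585029) = +0.001067
Flow = −∇h = (-0.001784 east, -0.001067 north), which points southwest.

SW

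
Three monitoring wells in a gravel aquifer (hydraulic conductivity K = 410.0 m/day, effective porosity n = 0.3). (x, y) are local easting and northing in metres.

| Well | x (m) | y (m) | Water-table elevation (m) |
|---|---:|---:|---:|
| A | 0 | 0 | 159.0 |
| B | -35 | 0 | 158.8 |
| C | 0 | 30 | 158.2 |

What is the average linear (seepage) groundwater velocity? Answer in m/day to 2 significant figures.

37 m/day

∂h/∂x = (158.8 − 159.0) / (-35 − 0) = +0.005714
∂h/∂y = (158.2 − 159.0) / (30 − 0) = -0.02667
|∇h| = √(0.005714² + -0.02667²) = 0.02728
Seepage velocity v = K·i/n = 410.0 × 0.02728 / 0.3 = 37.28 m/day.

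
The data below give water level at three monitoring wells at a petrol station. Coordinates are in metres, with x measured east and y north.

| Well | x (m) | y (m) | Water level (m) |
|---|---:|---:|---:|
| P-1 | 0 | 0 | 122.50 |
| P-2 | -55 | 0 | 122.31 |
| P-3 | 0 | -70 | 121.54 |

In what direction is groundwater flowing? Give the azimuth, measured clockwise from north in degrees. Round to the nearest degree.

194°

∂h/∂x = (122.31 − 122.50) / (-55 − 0) = +0.003455
∂h/∂y = (121.54 − 122.50) / (-70 − 0) = +0.01371
Flow direction (−∇h) has components (-0.003455 E, -0.01371 N).
Azimuth = atan2(E, N) = atan2(-0.003455, -0.01371) = 194.1° ≈ 194°.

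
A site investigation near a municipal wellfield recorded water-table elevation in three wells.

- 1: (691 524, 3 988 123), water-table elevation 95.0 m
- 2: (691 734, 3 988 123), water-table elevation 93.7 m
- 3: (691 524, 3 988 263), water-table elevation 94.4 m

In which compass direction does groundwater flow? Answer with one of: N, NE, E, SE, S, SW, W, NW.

∂h/∂x = (93.7 − 95.0) / (691734 − 691524) = -0.006190
∂h/∂y = (94.4 − 95.0) / (3988263 − 3988123) = -0.004286
Flow = −∇h = (+0.006190 east, +0.004286 north), which points northeast.

NE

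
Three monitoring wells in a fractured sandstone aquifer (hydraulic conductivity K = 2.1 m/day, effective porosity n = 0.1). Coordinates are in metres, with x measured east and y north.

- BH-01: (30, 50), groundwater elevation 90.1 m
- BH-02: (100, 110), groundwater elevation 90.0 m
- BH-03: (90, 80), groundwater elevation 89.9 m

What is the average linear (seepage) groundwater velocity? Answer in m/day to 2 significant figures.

Taking BH-01 as reference: BH-02−BH-01 = (70, 60, -0.1); BH-03−BH-01 = (60, 30, -0.2).
Solve a·Δx + b·Δy = Δh: det = 70·30 − 60·60 = -1500.
∂h/∂x = [(-0.1)·30 − (-0.2)·60] / -1500 = -0.006000
∂h/∂y = [70·(-0.2) − 60·(-0.1)] / -1500 = +0.005333
|∇h| = √(-0.006000² + 0.005333²) = 0.008028
Seepage velocity v = K·i/n = 2.1 × 0.008028 / 0.1 = 0.1686 m/day.

0.17 m/day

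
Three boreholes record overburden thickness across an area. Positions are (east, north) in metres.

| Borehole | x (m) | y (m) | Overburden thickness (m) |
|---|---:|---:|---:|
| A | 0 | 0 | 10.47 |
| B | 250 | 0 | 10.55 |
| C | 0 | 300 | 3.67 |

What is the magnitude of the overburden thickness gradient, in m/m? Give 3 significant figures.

∂d/∂x = (10.55 − 10.47) / (250 − 0) = +0.0003200
∂d/∂y = (3.67 − 10.47) / (300 − 0) = -0.02267
|∇f| = √(0.0003200² + -0.02267²) = 0.02267 m/m

0.0227 m/m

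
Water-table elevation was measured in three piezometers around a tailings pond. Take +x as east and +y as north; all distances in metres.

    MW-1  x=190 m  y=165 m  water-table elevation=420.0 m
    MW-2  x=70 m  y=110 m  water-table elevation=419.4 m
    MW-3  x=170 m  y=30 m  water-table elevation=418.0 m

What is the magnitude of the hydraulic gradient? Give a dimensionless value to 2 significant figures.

Taking MW-1 as reference: MW-2−MW-1 = (-120, -55, -0.6); MW-3−MW-1 = (-20, -135, -2.0).
Solve a·Δx + b·Δy = Δh: det = (-120)·(-135) − (-20)·(-55) = 15100.
∂h/∂x = [(-0.6)·(-135) − (-2.0)·(-55)] / 15100 = -0.001921
∂h/∂y = [(-120)·(-2.0) − (-20)·(-0.6)] / 15100 = +0.01510
|∇h| = √(-0.001921² + 0.01510²) = 0.01522

0.015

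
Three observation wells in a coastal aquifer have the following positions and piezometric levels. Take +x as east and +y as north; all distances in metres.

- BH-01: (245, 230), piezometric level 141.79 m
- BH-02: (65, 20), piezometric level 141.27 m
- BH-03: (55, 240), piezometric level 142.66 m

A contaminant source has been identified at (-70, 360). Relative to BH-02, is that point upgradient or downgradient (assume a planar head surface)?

Three-point gradient (reference BH-01): Δ to BH-02 = (-180, -210, -0.52), Δ to BH-03 = (-190, 10, +0.87).
∂h/∂x = -0.004257, ∂h/∂y = +0.006125 (det = -41700).
Head at (-70, 360) = 141.79 + (-0.004257)·(-315) + (+0.006125)·(130) = 143.93 m.
That is higher than the 141.27 m at BH-02, so the point is upgradient.

upgradient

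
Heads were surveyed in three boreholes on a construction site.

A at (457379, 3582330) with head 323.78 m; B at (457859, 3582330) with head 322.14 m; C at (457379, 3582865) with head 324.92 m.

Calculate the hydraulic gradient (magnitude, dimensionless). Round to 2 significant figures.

∂h/∂x = (322.14 − 323.78) / (457859 − 457379) = -0.003417
∂h/∂y = (324.92 − 323.78) / (3582865 − 3582330) = +0.002131
|∇h| = √(-0.003417² + 0.002131²) = 0.004027

0.0040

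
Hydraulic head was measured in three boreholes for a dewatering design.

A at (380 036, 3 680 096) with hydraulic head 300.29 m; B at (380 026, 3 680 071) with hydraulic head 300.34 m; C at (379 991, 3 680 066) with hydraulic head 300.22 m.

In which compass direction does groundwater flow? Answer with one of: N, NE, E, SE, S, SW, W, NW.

NW

With h = a·x + b·y + c and A as origin, the differences give:
  (-10)·a + (-25)·b = +0.05
  (-45)·a + (-30)·b = -0.07
Eliminate b (×(-30) and ×(-25), subtract): -825·a = -3.250 → a = ∂h/∂x = +0.003939
Back-substitute: b = ∂h/∂y = -0.003576.
Flow = −∇h = (-0.003939 east, +0.003576 north), which points northwest.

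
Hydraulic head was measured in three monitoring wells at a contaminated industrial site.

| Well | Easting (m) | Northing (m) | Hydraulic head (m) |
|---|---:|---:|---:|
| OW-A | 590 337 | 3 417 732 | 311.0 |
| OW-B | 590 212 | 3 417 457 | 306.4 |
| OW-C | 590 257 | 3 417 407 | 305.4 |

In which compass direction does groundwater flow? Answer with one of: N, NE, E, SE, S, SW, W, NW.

With h = a·x + b·y + c and OW-A as origin, the differences give:
  (-125)·a + (-275)·b = -4.6
  (-80)·a + (-325)·b = -5.6
Eliminate b (×(-325) and ×(-275), subtract): 18625·a = -45.00 → a = ∂h/∂x = -0.002416
Back-substitute: b = ∂h/∂y = +0.01783.
Flow = −∇h = (+0.002416 east, -0.01783 north), which points south.

S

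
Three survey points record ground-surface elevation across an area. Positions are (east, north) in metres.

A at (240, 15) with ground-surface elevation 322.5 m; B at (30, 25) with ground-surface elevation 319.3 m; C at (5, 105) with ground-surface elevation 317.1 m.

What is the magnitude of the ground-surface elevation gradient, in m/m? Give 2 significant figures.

With z = a·x + b·y + c and A as origin, the differences give:
  (-210)·a + 10·b = -3.2
  (-235)·a + 90·b = -5.4
Eliminate b (×90 and ×10, subtract): -16550·a = -234.00 → a = ∂z/∂x = +0.01414
Back-substitute: b = ∂z/∂y = -0.02308.
|∇f| = √(0.01414² + -0.02308²) = 0.02707 m/m

0.027 m/m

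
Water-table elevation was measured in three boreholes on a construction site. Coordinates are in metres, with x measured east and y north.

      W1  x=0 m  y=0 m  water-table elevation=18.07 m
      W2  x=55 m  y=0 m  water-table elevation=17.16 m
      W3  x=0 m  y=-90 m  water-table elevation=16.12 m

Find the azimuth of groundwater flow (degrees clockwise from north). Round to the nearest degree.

143°

∂h/∂x = (17.16 − 18.07) / (55 − 0) = -0.01655
∂h/∂y = (16.12 − 18.07) / (-90 − 0) = +0.02167
Flow direction (−∇h) has components (+0.01655 E, -0.02167 N).
Azimuth = atan2(E, N) = atan2(+0.01655, -0.02167) = 142.6° ≈ 143°.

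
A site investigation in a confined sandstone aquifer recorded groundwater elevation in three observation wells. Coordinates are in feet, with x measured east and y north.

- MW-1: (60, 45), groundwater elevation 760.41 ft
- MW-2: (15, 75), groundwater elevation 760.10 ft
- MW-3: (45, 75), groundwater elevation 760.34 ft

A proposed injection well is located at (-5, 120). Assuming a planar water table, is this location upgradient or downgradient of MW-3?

Taking MW-1 as reference: MW-2−MW-1 = (-45, 30, -0.31); MW-3−MW-1 = (-15, 30, -0.07).
Solve a·Δx + b·Δy = Δh: det = (-45)·30 − (-15)·30 = -900.
∂h/∂x = [(-0.31)·30 − (-0.07)·30] / -900 = +0.008000
∂h/∂y = [(-45)·(-0.07) − (-15)·(-0.31)] / -900 = +0.001667
Head at (-5, 120) = 760.41 + (+0.008000)·(-65) + (+0.001667)·(75) = 760.02 ft.
That is lower than the 760.34 ft at MW-3, so the point is downgradient.

downgradient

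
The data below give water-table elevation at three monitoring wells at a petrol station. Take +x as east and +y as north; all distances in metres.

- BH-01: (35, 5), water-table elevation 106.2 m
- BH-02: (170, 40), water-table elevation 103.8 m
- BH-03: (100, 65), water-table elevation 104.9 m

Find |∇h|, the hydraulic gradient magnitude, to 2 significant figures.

0.017

Differences from BH-01: to BH-02 (Δx, Δy, Δh) = (135, 35, -2.4); to BH-03 = (65, 60, -1.3).
Solve a·Δx + b·Δy = Δh: det = 135·60 − 65·35 = 5825.
∂h/∂x = [(-2.4)·60 − (-1.3)·35] / 5825 = -0.01691
∂h/∂y = [135·(-1.3) − 65·(-2.4)] / 5825 = -0.003348
|∇h| = √(-0.01691² + -0.003348²) = 0.01724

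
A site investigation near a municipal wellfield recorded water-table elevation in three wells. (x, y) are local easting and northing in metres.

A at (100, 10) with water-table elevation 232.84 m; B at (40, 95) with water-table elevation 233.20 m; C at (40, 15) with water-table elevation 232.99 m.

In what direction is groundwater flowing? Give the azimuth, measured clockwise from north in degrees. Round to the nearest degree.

With h = a·x + b·y + c and A as origin, the differences give:
  (-60)·a + 85·b = +0.36
  (-60)·a + 5·b = +0.15
Eliminate b (×5 and ×85, subtract): 4800·a = -10.950 → a = ∂h/∂x = -0.002281
Back-substitute: b = ∂h/∂y = +0.002625.
Flow direction (−∇h) has components (+0.002281 E, -0.002625 N).
Azimuth = atan2(E, N) = atan2(+0.002281, -0.002625) = 139.0° ≈ 139°.

139°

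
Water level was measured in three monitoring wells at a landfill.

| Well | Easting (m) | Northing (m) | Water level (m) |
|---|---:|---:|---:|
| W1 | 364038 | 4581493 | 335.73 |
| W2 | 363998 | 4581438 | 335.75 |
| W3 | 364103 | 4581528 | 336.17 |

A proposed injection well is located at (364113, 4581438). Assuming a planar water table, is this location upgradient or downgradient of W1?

upgradient

Three-point gradient (reference W1): Δ to W2 = (-40, -55, +0.02), Δ to W3 = (65, 35, +0.44).
∂h/∂x = +0.01145, ∂h/∂y = -0.008690 (det = 2175).
Head at (364113, 4581438) = 335.73 + (+0.01145)·(75) + (-0.008690)·(-55) = 337.07 m.
That is higher than the 335.73 m at W1, so the point is upgradient.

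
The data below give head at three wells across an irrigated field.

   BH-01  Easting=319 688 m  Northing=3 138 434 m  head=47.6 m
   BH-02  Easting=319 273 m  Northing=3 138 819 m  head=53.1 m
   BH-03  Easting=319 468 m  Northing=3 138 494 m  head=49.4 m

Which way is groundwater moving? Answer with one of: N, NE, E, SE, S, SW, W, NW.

With h = a·x + b·y + c and BH-01 as origin, the differences give:
  (-415)·a + 385·b = +5.5
  (-220)·a + 60·b = +1.8
Eliminate b (×60 and ×385, subtract): 59800·a = -363.00 → a = ∂h/∂x = -0.006070
Back-substitute: b = ∂h/∂y = +0.007742.
Flow = −∇h = (+0.006070 east, -0.007742 north), which points southeast.

SE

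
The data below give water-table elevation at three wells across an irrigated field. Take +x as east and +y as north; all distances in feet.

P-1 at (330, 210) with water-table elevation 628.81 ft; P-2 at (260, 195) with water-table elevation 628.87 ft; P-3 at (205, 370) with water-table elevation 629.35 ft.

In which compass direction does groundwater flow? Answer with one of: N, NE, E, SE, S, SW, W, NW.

With h = a·x + b·y + c and P-1 as origin, the differences give:
  (-70)·a + (-15)·b = +0.06
  (-125)·a + 160·b = +0.54
Eliminate b (×160 and ×(-15), subtract): -13075·a = 17.700 → a = ∂h/∂x = -0.001354
Back-substitute: b = ∂h/∂y = +0.002317.
Flow = −∇h = (+0.001354 east, -0.002317 north), which points southeast.

SE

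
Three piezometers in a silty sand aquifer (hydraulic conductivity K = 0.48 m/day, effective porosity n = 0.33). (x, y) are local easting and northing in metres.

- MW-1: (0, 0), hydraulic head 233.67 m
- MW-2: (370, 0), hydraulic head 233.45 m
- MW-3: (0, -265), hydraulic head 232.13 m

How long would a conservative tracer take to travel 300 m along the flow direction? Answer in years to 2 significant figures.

97 years

∂h/∂x = (233.45 − 233.67) / (370 − 0) = -0.0005946
∂h/∂y = (232.13 − 233.67) / (-265 − 0) = +0.005811
|∇h| = √(-0.0005946² + 0.005811²) = 0.005841
Seepage velocity v = K·i/n = 0.48 × 0.005841 / 0.33 = 0.008496 m/day.
t = 300 / 0.008496 = 3.531e+04 days = 96.7 years.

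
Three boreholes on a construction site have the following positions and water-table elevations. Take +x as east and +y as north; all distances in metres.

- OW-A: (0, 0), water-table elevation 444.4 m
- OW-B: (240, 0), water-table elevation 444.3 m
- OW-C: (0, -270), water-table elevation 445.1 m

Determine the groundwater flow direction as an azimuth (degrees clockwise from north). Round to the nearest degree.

∂h/∂x = (444.3 − 444.4) / (240 − 0) = -0.0004167
∂h/∂y = (445.1 − 444.4) / (-270 − 0) = -0.002593
Flow direction (−∇h) has components (+0.0004167 E, +0.002593 N).
Azimuth = atan2(E, N) = atan2(+0.0004167, +0.002593) = 9.1° ≈ 009°.

009°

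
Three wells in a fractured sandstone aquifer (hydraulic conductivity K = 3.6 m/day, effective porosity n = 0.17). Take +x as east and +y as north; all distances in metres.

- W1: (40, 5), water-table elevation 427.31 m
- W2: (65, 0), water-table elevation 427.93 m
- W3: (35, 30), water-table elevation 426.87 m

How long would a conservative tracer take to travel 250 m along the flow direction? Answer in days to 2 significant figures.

460 days

Taking W1 as reference: W2−W1 = (25, -5, +0.62); W3−W1 = (-5, 25, -0.44).
Solve a·Δx + b·Δy = Δh: det = 25·25 − (-5)·(-5) = 600.
∂h/∂x = [(+0.62)·25 − (-0.44)·(-5)] / 600 = +0.02217
∂h/∂y = [25·(-0.44) − (-5)·(+0.62)] / 600 = -0.01317
|∇h| = √(0.02217² + -0.01317²) = 0.02579
Seepage velocity v = K·i/n = 3.6 × 0.02579 / 0.17 = 0.5461 m/day.
t = 250 / 0.5461 = 457.8 days.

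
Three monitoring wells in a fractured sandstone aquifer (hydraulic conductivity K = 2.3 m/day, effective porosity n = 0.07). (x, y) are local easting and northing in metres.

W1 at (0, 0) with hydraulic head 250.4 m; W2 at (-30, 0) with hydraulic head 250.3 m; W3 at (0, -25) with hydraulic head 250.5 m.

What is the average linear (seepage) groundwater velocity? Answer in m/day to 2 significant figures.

0.17 m/day

∂h/∂x = (250.3 − 250.4) / (-30 − 0) = +0.003333
∂h/∂y = (250.5 − 250.4) / (-25 − 0) = -0.004000
|∇h| = √(0.003333² + -0.004000²) = 0.005207
Seepage velocity v = K·i/n = 2.3 × 0.005207 / 0.07 = 0.1711 m/day.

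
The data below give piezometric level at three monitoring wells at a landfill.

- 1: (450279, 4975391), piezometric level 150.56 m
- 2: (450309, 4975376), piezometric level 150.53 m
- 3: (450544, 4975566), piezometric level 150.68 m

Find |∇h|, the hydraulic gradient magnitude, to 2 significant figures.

0.0013

Taking 1 as reference: 2−1 = (30, -15, -0.03); 3−1 = (265, 175, +0.12).
Determinant of the coordinate differences = 30·175 − 265·(-15) = 9225.
∂h/∂x = [(-0.03)·175 − (+0.12)·(-15)] / 9225 = -0.0003740
∂h/∂y = [30·(+0.12) − 265·(-0.03)] / 9225 = +0.001252
|∇h| = √(-0.0003740² + 0.001252²) = 0.001307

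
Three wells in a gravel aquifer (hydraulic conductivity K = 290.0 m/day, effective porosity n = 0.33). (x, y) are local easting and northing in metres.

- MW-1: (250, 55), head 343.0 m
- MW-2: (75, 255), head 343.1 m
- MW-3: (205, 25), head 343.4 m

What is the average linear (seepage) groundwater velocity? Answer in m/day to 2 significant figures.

6.5 m/day

Three-point gradient (reference MW-1): Δ to MW-2 = (-175, 200, +0.1), Δ to MW-3 = (-45, -30, +0.4).
∂h/∂x = -0.005825, ∂h/∂y = -0.004596 (det = 14250).
|∇h| = √(-0.005825² + -0.004596²) = 0.00742
Seepage velocity v = K·i/n = 290.0 × 0.00742 / 0.33 = 6.521 m/day.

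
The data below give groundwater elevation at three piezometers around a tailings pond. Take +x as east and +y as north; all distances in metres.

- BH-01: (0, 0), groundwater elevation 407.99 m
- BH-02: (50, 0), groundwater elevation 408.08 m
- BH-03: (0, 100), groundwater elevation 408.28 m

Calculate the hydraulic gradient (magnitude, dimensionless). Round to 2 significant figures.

∂h/∂x = (408.08 − 407.99) / (50 − 0) = +0.001800
∂h/∂y = (408.28 − 407.99) / (100 − 0) = +0.002900
|∇h| = √(0.001800² + 0.002900²) = 0.003413

0.0034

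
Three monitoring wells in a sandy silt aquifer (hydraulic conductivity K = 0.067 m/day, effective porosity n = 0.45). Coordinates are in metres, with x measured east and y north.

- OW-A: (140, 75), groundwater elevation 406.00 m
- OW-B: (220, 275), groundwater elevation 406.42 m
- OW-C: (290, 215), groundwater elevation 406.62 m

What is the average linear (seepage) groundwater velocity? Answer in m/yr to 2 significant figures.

0.19 m/yr

With h = a·x + b·y + c and OW-A as origin, the differences give:
  80·a + 200·b = +0.42
  150·a + 140·b = +0.62
Eliminate b (×140 and ×200, subtract): -18800·a = -65.200 → a = ∂h/∂x = +0.003468
Back-substitute: b = ∂h/∂y = +0.0007128.
|∇h| = √(0.003468² + 0.0007128²) = 0.00354
Seepage velocity v = K·i/n = 0.067 × 0.00354 / 0.45 = 0.0005271 m/day = 0.1925 m/yr.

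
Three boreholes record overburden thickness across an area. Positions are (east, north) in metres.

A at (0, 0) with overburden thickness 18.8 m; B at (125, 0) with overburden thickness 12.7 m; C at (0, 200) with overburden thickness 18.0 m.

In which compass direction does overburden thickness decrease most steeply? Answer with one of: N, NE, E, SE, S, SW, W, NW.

E

∂d/∂x = (12.7 − 18.8) / (125 − 0) = -0.04880
∂d/∂y = (18.0 − 18.8) / (200 − 0) = -0.004000
Steepest decrease is along −∇f = (+0.04880 E, +0.004000 N) → east.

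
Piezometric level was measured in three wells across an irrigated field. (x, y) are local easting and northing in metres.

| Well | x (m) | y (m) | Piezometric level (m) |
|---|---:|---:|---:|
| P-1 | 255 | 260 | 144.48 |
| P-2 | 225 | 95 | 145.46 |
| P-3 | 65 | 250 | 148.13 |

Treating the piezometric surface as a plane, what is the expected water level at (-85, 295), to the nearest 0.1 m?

With h = a·x + b·y + c and P-1 as origin, the differences give:
  (-30)·a + (-165)·b = +0.98
  (-190)·a + (-10)·b = +3.65
Eliminate b (×(-10) and ×(-165), subtract): -31050·a = 592.450 → a = ∂h/∂x = -0.01908
Back-substitute: b = ∂h/∂y = -0.002470.
h(-85, 295) = 144.48 + (-0.01908)·(-340) + (-0.002470)·(35) = 144.48 +6.487 -0.086 = 150.881 m.

150.9 m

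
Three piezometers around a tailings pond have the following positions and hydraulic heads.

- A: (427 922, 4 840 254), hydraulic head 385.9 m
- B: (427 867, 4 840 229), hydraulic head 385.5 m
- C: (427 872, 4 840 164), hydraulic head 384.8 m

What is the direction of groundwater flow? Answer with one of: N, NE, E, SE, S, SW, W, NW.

S

Differences from A: to B (Δx, Δy, Δh) = (-55, -25, -0.4); to C = (-50, -90, -1.1).
Determinant of the coordinate differences = (-55)·(-90) − (-50)·(-25) = 3700.
∂h/∂x = [(-0.4)·(-90) − (-1.1)·(-25)] / 3700 = +0.002297
∂h/∂y = [(-55)·(-1.1) − (-50)·(-0.4)] / 3700 = +0.01095
Flow = −∇h = (-0.002297 east, -0.01095 north), which points south.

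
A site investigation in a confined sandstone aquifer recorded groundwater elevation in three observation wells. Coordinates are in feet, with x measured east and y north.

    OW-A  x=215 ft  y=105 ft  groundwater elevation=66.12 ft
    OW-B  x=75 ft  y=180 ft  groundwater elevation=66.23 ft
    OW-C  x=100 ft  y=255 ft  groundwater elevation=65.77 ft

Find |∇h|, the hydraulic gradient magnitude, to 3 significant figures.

0.00606

Three-point gradient (reference OW-A): Δ to OW-B = (-140, 75, +0.11), Δ to OW-C = (-115, 150, -0.35).
∂h/∂x = -0.003455, ∂h/∂y = -0.004982 (det = -12375).
|∇h| = √(-0.003455² + -0.004982²) = 0.006063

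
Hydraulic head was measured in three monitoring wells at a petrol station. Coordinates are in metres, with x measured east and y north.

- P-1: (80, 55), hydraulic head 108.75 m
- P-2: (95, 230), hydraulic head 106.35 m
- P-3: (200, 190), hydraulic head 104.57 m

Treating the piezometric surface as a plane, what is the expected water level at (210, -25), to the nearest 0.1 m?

106.9 m

Taking P-1 as reference: P-2−P-1 = (15, 175, -2.40); P-3−P-1 = (120, 135, -4.18).
Determinant of the coordinate differences = 15·135 − 120·175 = -18975.
∂h/∂x = [(-2.40)·135 − (-4.18)·175] / -18975 = -0.02148
∂h/∂y = [15·(-4.18) − 120·(-2.40)] / -18975 = -0.01187
h(210, -25) = 108.75 + (-0.02148)·(130) + (-0.01187)·(-80) = 108.75 -2.792 +0.950 = 106.908 m.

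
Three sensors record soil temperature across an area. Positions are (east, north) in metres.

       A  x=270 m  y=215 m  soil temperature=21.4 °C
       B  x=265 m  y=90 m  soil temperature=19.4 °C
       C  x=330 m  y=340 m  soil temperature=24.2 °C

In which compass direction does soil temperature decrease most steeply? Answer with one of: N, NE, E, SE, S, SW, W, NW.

Taking A as reference: B−A = (-5, -125, -2.0); C−A = (60, 125, +2.8).
Solve a·Δx + b·Δy = ΔT: det = (-5)·125 − 60·(-125) = 6875.
∂T/∂x = [(-2.0)·125 − (+2.8)·(-125)] / 6875 = +0.01455
∂T/∂y = [(-5)·(+2.8) − 60·(-2.0)] / 6875 = +0.01542
Steepest decrease is along −∇f = (-0.01455 E, -0.01542 N) → southwest.

SW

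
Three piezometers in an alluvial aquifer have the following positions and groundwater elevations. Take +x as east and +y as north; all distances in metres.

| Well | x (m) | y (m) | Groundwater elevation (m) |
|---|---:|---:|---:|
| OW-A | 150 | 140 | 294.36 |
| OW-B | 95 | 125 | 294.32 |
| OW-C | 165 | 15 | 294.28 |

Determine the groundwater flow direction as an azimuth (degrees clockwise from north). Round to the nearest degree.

Taking OW-A as reference: OW-B−OW-A = (-55, -15, -0.04); OW-C−OW-A = (15, -125, -0.08).
Determinant of the coordinate differences = (-55)·(-125) − 15·(-15) = 7100.
∂h/∂x = [(-0.04)·(-125) − (-0.08)·(-15)] / 7100 = +0.0005352
∂h/∂y = [(-55)·(-0.08) − 15·(-0.04)] / 7100 = +0.0007042
Flow direction (−∇h) has components (-0.0005352 E, -0.0007042 N).
Azimuth = atan2(E, N) = atan2(-0.0005352, -0.0007042) = 217.2° ≈ 217°.

217°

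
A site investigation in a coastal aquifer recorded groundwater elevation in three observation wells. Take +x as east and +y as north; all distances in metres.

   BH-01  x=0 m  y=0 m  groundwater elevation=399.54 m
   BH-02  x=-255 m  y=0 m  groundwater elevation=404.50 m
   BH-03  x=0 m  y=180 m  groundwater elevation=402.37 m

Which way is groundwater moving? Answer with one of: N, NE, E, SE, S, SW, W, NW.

∂h/∂x = (404.50 − 399.54) / (-255 − 0) = -0.01945
∂h/∂y = (402.37 − 399.54) / (180 − 0) = +0.01572
Flow = −∇h = (+0.01945 east, -0.01572 north), which points southeast.

SE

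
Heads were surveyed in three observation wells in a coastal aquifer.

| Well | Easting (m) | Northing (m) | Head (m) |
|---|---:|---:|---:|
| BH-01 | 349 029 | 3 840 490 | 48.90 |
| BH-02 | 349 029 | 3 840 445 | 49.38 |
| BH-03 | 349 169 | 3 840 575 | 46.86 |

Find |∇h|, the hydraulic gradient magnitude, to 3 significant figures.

Differences from BH-01: to BH-02 (Δx, Δy, Δh) = (0, -45, +0.48); to BH-03 = (140, 85, -2.04).
Determinant of the coordinate differences = 0·85 − 140·(-45) = 6300.
∂h/∂x = [(+0.48)·85 − (-2.04)·(-45)] / 6300 = -0.008095
∂h/∂y = [0·(-2.04) − 140·(+0.48)] / 6300 = -0.01067
|∇h| = √(-0.008095² + -0.01067²) = 0.01339

0.0134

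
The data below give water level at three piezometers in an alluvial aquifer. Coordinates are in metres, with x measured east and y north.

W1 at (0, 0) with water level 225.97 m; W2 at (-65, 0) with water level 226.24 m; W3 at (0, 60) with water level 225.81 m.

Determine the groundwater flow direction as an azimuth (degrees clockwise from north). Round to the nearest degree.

∂h/∂x = (226.24 − 225.97) / (-65 − 0) = -0.004154
∂h/∂y = (225.81 − 225.97) / (60 − 0) = -0.002667
Flow direction (−∇h) has components (+0.004154 E, +0.002667 N).
Azimuth = atan2(E, N) = atan2(+0.004154, +0.002667) = 57.3° ≈ 057°.

057°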